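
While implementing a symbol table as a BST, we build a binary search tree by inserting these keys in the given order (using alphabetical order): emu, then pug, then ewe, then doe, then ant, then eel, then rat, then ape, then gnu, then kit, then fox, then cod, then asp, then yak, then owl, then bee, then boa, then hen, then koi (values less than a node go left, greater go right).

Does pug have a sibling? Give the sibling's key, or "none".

emu: root
pug: right child of emu (depth 1)
ewe: left child of pug (depth 2)
doe: left child of emu (depth 1)
ant: left child of doe (depth 2)
eel: right child of doe (depth 2)
rat: right child of pug (depth 2)
ape: right child of ant (depth 3)
gnu: right child of ewe (depth 3)
kit: right child of gnu (depth 4)
fox: left child of gnu (depth 4)
cod: right child of ape (depth 4)
asp: left child of cod (depth 5)
yak: right child of rat (depth 3)
owl: right child of kit (depth 5)
bee: right child of asp (depth 6)
boa: right child of bee (depth 7)
hen: left child of kit (depth 5)
koi: left child of owl (depth 6)

pug's parent is emu; the other child of emu is doe.

doe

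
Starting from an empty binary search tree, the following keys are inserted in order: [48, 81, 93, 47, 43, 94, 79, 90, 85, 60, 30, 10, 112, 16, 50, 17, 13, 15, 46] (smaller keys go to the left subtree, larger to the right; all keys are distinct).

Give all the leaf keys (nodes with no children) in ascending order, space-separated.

48: root
81: right child of 48 (depth 1)
93: right child of 81 (depth 2)
47: left child of 48 (depth 1)
43: left child of 47 (depth 2)
94: right child of 93 (depth 3)
79: left child of 81 (depth 2)
90: left child of 93 (depth 3)
85: left child of 90 (depth 4)
60: left child of 79 (depth 3)
30: left child of 43 (depth 3)
10: left child of 30 (depth 4)
112: right child of 94 (depth 4)
16: right child of 10 (depth 5)
50: left child of 60 (depth 4)
17: right child of 16 (depth 6)
13: left child of 16 (depth 6)
15: right child of 13 (depth 7)
46: right child of 43 (depth 3)

15 17 46 50 85 112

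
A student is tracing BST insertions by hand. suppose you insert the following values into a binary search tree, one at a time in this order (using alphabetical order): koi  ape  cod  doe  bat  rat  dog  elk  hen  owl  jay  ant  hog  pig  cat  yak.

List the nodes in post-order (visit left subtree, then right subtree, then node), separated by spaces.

ant cat bat hog jay hen elk dog doe cod ape pig owl yak rat koi

koi: root
ape: left child of koi (depth 1)
cod: right child of ape (depth 2)
doe: right child of cod (depth 3)
bat: left child of cod (depth 3)
rat: right child of koi (depth 1)
dog: right child of doe (depth 4)
elk: right child of dog (depth 5)
hen: right child of elk (depth 6)
owl: left child of rat (depth 2)
jay: right child of hen (depth 7)
ant: left child of ape (depth 2)
hog: left child of jay (depth 8)
pig: right child of owl (depth 3)
cat: right child of bat (depth 4)
yak: right child of rat (depth 2)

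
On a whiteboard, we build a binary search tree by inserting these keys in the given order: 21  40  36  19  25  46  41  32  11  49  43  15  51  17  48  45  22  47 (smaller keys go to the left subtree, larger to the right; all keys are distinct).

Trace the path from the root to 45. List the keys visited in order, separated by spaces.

21 40 46 41 43 45

Insert 21: tree is empty, so 21 becomes the root.
Insert 40: 40 > 21 → go right. Place as right child of 21.
Insert 36: 36 > 21 → go right; 36 < 40 → go left. Place as left child of 40.
Insert 19: 19 < 21 → go left. Place as left child of 21.
Insert 25: 25 > 21 → go right; 25 < 40 → go left; 25 < 36 → go left. Place as left child of 36.
Insert 46: 46 > 21 → go right; 46 > 40 → go right. Place as right child of 40.
Insert 41: 41 > 21 → go right; 41 > 40 → go right; 41 < 46 → go left. Place as left child of 46.
Insert 32: 32 > 21 → go right; 32 < 40 → go left; 32 < 36 → go left; 32 > 25 → go right. Place as right child of 25.
Insert 11: 11 < 21 → go left; 11 < 19 → go left. Place as left child of 19.
Insert 49: 49 > 21 → go right; 49 > 40 → go right; 49 > 46 → go right. Place as right child of 46.
Insert 43: 43 > 21 → go right; 43 > 40 → go right; 43 < 46 → go left; 43 > 41 → go right. Place as right child of 41.
Insert 15: 15 < 21 → go left; 15 < 19 → go left; 15 > 11 → go right. Place as right child of 11.
Insert 51: 51 > 21 → go right; 51 > 40 → go right; 51 > 46 → go right; 51 > 49 → go right. Place as right child of 49.
Insert 17: 17 < 21 → go left; 17 < 19 → go left; 17 > 11 → go right; 17 > 15 → go right. Place as right child of 15.
Insert 48: 48 > 21 → go right; 48 > 40 → go right; 48 > 46 → go right; 48 < 49 → go left. Place as left child of 49.
Insert 45: 45 > 21 → go right; 45 > 40 → go right; 45 < 46 → go left; 45 > 41 → go right; 45 > 43 → go right. Place as right child of 43.
Insert 22: 22 > 21 → go right; 22 < 40 → go left; 22 < 36 → go left; 22 < 25 → go left. Place as left child of 25.
Insert 47: 47 > 21 → go right; 47 > 40 → go right; 47 > 46 → go right; 47 < 49 → go left; 47 < 48 → go left. Place as left child of 48.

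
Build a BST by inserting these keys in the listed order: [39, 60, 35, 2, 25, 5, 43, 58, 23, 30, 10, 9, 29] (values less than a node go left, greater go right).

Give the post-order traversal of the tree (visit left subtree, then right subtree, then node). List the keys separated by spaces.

9 10 23 5 29 30 25 2 35 58 43 60 39

Insert 39: tree is empty, so 39 becomes the root.
Insert 60: 60 > 39 → go right. Place as right child of 39.
Insert 35: 35 < 39 → go left. Place as left child of 39.
Insert 2: 2 < 39 → go left; 2 < 35 → go left. Place as left child of 35.
Insert 25: 25 < 39 → go left; 25 < 35 → go left; 25 > 2 → go right. Place as right child of 2.
Insert 5: 5 < 39 → go left; 5 < 35 → go left; 5 > 2 → go right; 5 < 25 → go left. Place as left child of 25.
Insert 43: 43 > 39 → go right; 43 < 60 → go left. Place as left child of 60.
Insert 58: 58 > 39 → go right; 58 < 60 → go left; 58 > 43 → go right. Place as right child of 43.
Insert 23: 23 < 39 → go left; 23 < 35 → go left; 23 > 2 → go right; 23 < 25 → go left; 23 > 5 → go right. Place as right child of 5.
Insert 30: 30 < 39 → go left; 30 < 35 → go left; 30 > 2 → go right; 30 > 25 → go right. Place as right child of 25.
Insert 10: 10 < 39 → go left; 10 < 35 → go left; 10 > 2 → go right; 10 < 25 → go left; 10 > 5 → go right; 10 < 23 → go left. Place as left child of 23.
Insert 9: 9 < 39 → go left; 9 < 35 → go left; 9 > 2 → go right; 9 < 25 → go left; 9 > 5 → go right; 9 < 23 → go left; 9 < 10 → go left. Place as left child of 10.
Insert 29: 29 < 39 → go left; 29 < 35 → go left; 29 > 2 → go right; 29 > 25 → go right; 29 < 30 → go left. Place as left child of 30.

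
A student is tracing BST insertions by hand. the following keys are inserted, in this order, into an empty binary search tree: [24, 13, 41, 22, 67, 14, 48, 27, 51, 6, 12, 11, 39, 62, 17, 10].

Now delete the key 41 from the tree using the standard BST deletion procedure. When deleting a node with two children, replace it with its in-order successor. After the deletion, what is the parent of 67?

24: root
13: left child of 24 (depth 1)
41: right child of 24 (depth 1)
22: right child of 13 (depth 2)
67: right child of 41 (depth 2)
14: left child of 22 (depth 3)
48: left child of 67 (depth 3)
27: left child of 41 (depth 2)
51: right child of 48 (depth 4)
6: left child of 13 (depth 2)
12: right child of 6 (depth 3)
11: left child of 12 (depth 4)
39: right child of 27 (depth 3)
62: right child of 51 (depth 5)
17: right child of 14 (depth 4)
10: left child of 11 (depth 5)

Delete 41 (two children — replace with in-order successor).
After deletion, 67's parent is 48.

48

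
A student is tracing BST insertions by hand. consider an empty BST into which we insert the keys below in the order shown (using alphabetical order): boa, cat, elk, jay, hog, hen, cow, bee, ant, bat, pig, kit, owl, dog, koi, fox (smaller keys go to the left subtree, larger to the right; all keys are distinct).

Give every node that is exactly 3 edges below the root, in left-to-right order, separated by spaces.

bat cow jay

boa: root
cat: right child of boa (depth 1)
elk: right child of cat (depth 2)
jay: right child of elk (depth 3)
hog: left child of jay (depth 4)
hen: left child of hog (depth 5)
cow: left child of elk (depth 3)
bee: left child of boa (depth 1)
ant: left child of bee (depth 2)
bat: right child of ant (depth 3)
pig: right child of jay (depth 4)
kit: left child of pig (depth 5)
owl: right child of kit (depth 6)
dog: right child of cow (depth 4)
koi: left child of owl (depth 7)
fox: left child of hen (depth 6)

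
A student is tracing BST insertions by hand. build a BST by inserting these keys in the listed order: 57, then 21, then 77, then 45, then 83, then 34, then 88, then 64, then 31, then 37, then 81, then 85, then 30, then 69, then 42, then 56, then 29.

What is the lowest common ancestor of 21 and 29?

21

57: root
21: left child of 57 (depth 1)
77: right child of 57 (depth 1)
45: right child of 21 (depth 2)
83: right child of 77 (depth 2)
34: left child of 45 (depth 3)
88: right child of 83 (depth 3)
64: left child of 77 (depth 2)
31: left child of 34 (depth 4)
37: right child of 34 (depth 4)
81: left child of 83 (depth 3)
85: left child of 88 (depth 4)
30: left child of 31 (depth 5)
69: right child of 64 (depth 3)
42: right child of 37 (depth 5)
56: right child of 45 (depth 3)
29: left child of 30 (depth 6)

Path to 21: 57 → 21
Path to 29: 57 → 21 → 45 → 34 → 31 → 30 → 29
21 lies on both paths and is an ancestor of the other node.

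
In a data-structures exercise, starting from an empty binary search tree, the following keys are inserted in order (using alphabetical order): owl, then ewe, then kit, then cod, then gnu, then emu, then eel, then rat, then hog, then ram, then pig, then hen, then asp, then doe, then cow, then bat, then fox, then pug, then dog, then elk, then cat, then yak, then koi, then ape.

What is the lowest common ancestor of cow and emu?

emu

Insert owl: tree is empty, so owl becomes the root.
Insert ewe: ewe < owl → go left. Place as left child of owl.
Insert kit: kit < owl → go left; kit > ewe → go right. Place as right child of ewe.
Insert cod: cod < owl → go left; cod < ewe → go left. Place as left child of ewe.
Insert gnu: gnu < owl → go left; gnu > ewe → go right; gnu < kit → go left. Place as left child of kit.
Insert emu: emu < owl → go left; emu < ewe → go left; emu > cod → go right. Place as right child of cod.
Insert eel: eel < owl → go left; eel < ewe → go left; eel > cod → go right; eel < emu → go left. Place as left child of emu.
Insert rat: rat > owl → go right. Place as right child of owl.
Insert hog: hog < owl → go left; hog > ewe → go right; hog < kit → go left; hog > gnu → go right. Place as right child of gnu.
Insert ram: ram > owl → go right; ram < rat → go left. Place as left child of rat.
Insert pig: pig > owl → go right; pig < rat → go left; pig < ram → go left. Place as left child of ram.
Insert hen: hen < owl → go left; hen > ewe → go right; hen < kit → go left; hen > gnu → go right; hen < hog → go left. Place as left child of hog.
Insert asp: asp < owl → go left; asp < ewe → go left; asp < cod → go left. Place as left child of cod.
Insert doe: doe < owl → go left; doe < ewe → go left; doe > cod → go right; doe < emu → go left; doe < eel → go left. Place as left child of eel.
Insert cow: cow < owl → go left; cow < ewe → go left; cow > cod → go right; cow < emu → go left; cow < eel → go left; cow < doe → go left. Place as left child of doe.
Insert bat: bat < owl → go left; bat < ewe → go left; bat < cod → go left; bat > asp → go right. Place as right child of asp.
Insert fox: fox < owl → go left; fox > ewe → go right; fox < kit → go left; fox < gnu → go left. Place as left child of gnu.
Insert pug: pug > owl → go right; pug < rat → go left; pug < ram → go left; pug > pig → go right. Place as right child of pig.
Insert dog: dog < owl → go left; dog < ewe → go left; dog > cod → go right; dog < emu → go left; dog < eel → go left; dog > doe → go right. Place as right child of doe.
Insert elk: elk < owl → go left; elk < ewe → go left; elk > cod → go right; elk < emu → go left; elk > eel → go right. Place as right child of eel.
Insert cat: cat < owl → go left; cat < ewe → go left; cat < cod → go left; cat > asp → go right; cat > bat → go right. Place as right child of bat.
Insert yak: yak > owl → go right; yak > rat → go right. Place as right child of rat.
Insert koi: koi < owl → go left; koi > ewe → go right; koi > kit → go right. Place as right child of kit.
Insert ape: ape < owl → go left; ape < ewe → go left; ape < cod → go left; ape < asp → go left. Place as left child of asp.

Path to cow: owl → ewe → cod → emu → eel → doe → cow
Path to emu: owl → ewe → cod → emu
emu lies on both paths and is an ancestor of the other node.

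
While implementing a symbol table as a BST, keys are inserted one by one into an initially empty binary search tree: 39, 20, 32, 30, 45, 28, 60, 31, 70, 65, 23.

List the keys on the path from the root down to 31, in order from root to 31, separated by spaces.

Insert 39: tree is empty, so 39 becomes the root.
Insert 20: 20 < 39 → go left. Place as left child of 39.
Insert 32: 32 < 39 → go left; 32 > 20 → go right. Place as right child of 20.
Insert 30: 30 < 39 → go left; 30 > 20 → go right; 30 < 32 → go left. Place as left child of 32.
Insert 45: 45 > 39 → go right. Place as right child of 39.
Insert 28: 28 < 39 → go left; 28 > 20 → go right; 28 < 32 → go left; 28 < 30 → go left. Place as left child of 30.
Insert 60: 60 > 39 → go right; 60 > 45 → go right. Place as right child of 45.
Insert 31: 31 < 39 → go left; 31 > 20 → go right; 31 < 32 → go left; 31 > 30 → go right. Place as right child of 30.
Insert 70: 70 > 39 → go right; 70 > 45 → go right; 70 > 60 → go right. Place as right child of 60.
Insert 65: 65 > 39 → go right; 65 > 45 → go right; 65 > 60 → go right; 65 < 70 → go left. Place as left child of 70.
Insert 23: 23 < 39 → go left; 23 > 20 → go right; 23 < 32 → go left; 23 < 30 → go left; 23 < 28 → go left. Place as left child of 28.

39 20 32 30 31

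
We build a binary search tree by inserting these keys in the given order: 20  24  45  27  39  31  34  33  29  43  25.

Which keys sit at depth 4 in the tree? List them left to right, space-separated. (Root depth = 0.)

25 39

Insert 20: tree is empty, so 20 becomes the root.
Insert 24: 24 > 20 → go right. Place as right child of 20.
Insert 45: 45 > 20 → go right; 45 > 24 → go right. Place as right child of 24.
Insert 27: 27 > 20 → go right; 27 > 24 → go right; 27 < 45 → go left. Place as left child of 45.
Insert 39: 39 > 20 → go right; 39 > 24 → go right; 39 < 45 → go left; 39 > 27 → go right. Place as right child of 27.
Insert 31: 31 > 20 → go right; 31 > 24 → go right; 31 < 45 → go left; 31 > 27 → go right; 31 < 39 → go left. Place as left child of 39.
Insert 34: 34 > 20 → go right; 34 > 24 → go right; 34 < 45 → go left; 34 > 27 → go right; 34 < 39 → go left; 34 > 31 → go right. Place as right child of 31.
Insert 33: 33 > 20 → go right; 33 > 24 → go right; 33 < 45 → go left; 33 > 27 → go right; 33 < 39 → go left; 33 > 31 → go right; 33 < 34 → go left. Place as left child of 34.
Insert 29: 29 > 20 → go right; 29 > 24 → go right; 29 < 45 → go left; 29 > 27 → go right; 29 < 39 → go left; 29 < 31 → go left. Place as left child of 31.
Insert 43: 43 > 20 → go right; 43 > 24 → go right; 43 < 45 → go left; 43 > 27 → go right; 43 > 39 → go right. Place as right child of 39.
Insert 25: 25 > 20 → go right; 25 > 24 → go right; 25 < 45 → go left; 25 < 27 → go left. Place as left child of 27.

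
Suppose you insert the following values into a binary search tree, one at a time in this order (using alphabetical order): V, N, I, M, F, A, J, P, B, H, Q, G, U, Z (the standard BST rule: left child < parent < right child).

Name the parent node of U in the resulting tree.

Q

V: root
N: left child of V (depth 1)
I: left child of N (depth 2)
M: right child of I (depth 3)
F: left child of I (depth 3)
A: left child of F (depth 4)
J: left child of M (depth 4)
P: right child of N (depth 2)
B: right child of A (depth 5)
H: right child of F (depth 4)
Q: right child of P (depth 3)
G: left child of H (depth 5)
U: right child of Q (depth 4)
Z: right child of V (depth 1)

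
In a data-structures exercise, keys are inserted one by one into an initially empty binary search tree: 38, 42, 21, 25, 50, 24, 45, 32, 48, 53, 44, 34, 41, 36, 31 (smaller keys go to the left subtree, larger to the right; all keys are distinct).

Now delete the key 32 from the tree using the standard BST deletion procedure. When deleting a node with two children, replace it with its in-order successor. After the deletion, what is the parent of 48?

38: root
42: right child of 38 (depth 1)
21: left child of 38 (depth 1)
25: right child of 21 (depth 2)
50: right child of 42 (depth 2)
24: left child of 25 (depth 3)
45: left child of 50 (depth 3)
32: right child of 25 (depth 3)
48: right child of 45 (depth 4)
53: right child of 50 (depth 3)
44: left child of 45 (depth 4)
34: right child of 32 (depth 4)
41: left child of 42 (depth 2)
36: right child of 34 (depth 5)
31: left child of 32 (depth 4)

Delete 32 (two children — replace with in-order successor).
After deletion, 48's parent is 45.

45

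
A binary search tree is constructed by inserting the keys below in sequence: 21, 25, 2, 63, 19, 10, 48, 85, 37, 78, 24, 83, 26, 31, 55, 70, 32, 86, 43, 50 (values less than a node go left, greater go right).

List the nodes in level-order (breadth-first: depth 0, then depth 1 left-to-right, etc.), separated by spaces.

Resulting structure (node: left, right):
  21: L=2, R=25
  25: L=24, R=63
  2: L=–, R=19
  63: L=48, R=85
  19: L=10, R=–
  10: L=–, R=–
  48: L=37, R=55
  85: L=78, R=86
  37: L=26, R=43
  78: L=70, R=83
  24: L=–, R=–
  83: L=–, R=–
  26: L=–, R=31
  31: L=–, R=32
  55: L=50, R=–
  70: L=–, R=–
  32: L=–, R=–
  86: L=–, R=–
  43: L=–, R=–
  50: L=–, R=–

21 2 25 19 24 63 10 48 85 37 55 78 86 26 43 50 70 83 31 32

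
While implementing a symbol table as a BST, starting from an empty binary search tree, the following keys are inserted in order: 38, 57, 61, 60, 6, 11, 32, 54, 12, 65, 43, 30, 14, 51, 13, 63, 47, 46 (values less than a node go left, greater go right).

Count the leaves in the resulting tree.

4

Insert 38: tree is empty, so 38 becomes the root.
Insert 57: 57 > 38 → go right. Place as right child of 38.
Insert 61: 61 > 38 → go right; 61 > 57 → go right. Place as right child of 57.
Insert 60: 60 > 38 → go right; 60 > 57 → go right; 60 < 61 → go left. Place as left child of 61.
Insert 6: 6 < 38 → go left. Place as left child of 38.
Insert 11: 11 < 38 → go left; 11 > 6 → go right. Place as right child of 6.
Insert 32: 32 < 38 → go left; 32 > 6 → go right; 32 > 11 → go right. Place as right child of 11.
Insert 54: 54 > 38 → go right; 54 < 57 → go left. Place as left child of 57.
Insert 12: 12 < 38 → go left; 12 > 6 → go right; 12 > 11 → go right; 12 < 32 → go left. Place as left child of 32.
Insert 65: 65 > 38 → go right; 65 > 57 → go right; 65 > 61 → go right. Place as right child of 61.
Insert 43: 43 > 38 → go right; 43 < 57 → go left; 43 < 54 → go left. Place as left child of 54.
Insert 30: 30 < 38 → go left; 30 > 6 → go right; 30 > 11 → go right; 30 < 32 → go left; 30 > 12 → go right. Place as right child of 12.
Insert 14: 14 < 38 → go left; 14 > 6 → go right; 14 > 11 → go right; 14 < 32 → go left; 14 > 12 → go right; 14 < 30 → go left. Place as left child of 30.
Insert 51: 51 > 38 → go right; 51 < 57 → go left; 51 < 54 → go left; 51 > 43 → go right. Place as right child of 43.
Insert 13: 13 < 38 → go left; 13 > 6 → go right; 13 > 11 → go right; 13 < 32 → go left; 13 > 12 → go right; 13 < 30 → go left; 13 < 14 → go left. Place as left child of 14.
Insert 63: 63 > 38 → go right; 63 > 57 → go right; 63 > 61 → go right; 63 < 65 → go left. Place as left child of 65.
Insert 47: 47 > 38 → go right; 47 < 57 → go left; 47 < 54 → go left; 47 > 43 → go right; 47 < 51 → go left. Place as left child of 51.
Insert 46: 46 > 38 → go right; 46 < 57 → go left; 46 < 54 → go left; 46 > 43 → go right; 46 < 51 → go left; 46 < 47 → go left. Place as left child of 47.

Leaves: 13, 46, 60, 63 — 4 in total.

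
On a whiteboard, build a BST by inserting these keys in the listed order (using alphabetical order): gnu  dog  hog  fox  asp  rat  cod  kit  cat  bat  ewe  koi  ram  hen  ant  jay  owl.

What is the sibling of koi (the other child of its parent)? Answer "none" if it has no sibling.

Resulting structure (node: left, right):
  gnu: L=dog, R=hog
  dog: L=asp, R=fox
  hog: L=hen, R=rat
  fox: L=ewe, R=–
  asp: L=ant, R=cod
  rat: L=kit, R=–
  cod: L=cat, R=–
  kit: L=jay, R=koi
  cat: L=bat, R=–
  bat: L=–, R=–
  ewe: L=–, R=–
  koi: L=–, R=ram
  ram: L=owl, R=–
  hen: L=–, R=–
  ant: L=–, R=–
  jay: L=–, R=–
  owl: L=–, R=–

koi's parent is kit; the other child of kit is jay.

jay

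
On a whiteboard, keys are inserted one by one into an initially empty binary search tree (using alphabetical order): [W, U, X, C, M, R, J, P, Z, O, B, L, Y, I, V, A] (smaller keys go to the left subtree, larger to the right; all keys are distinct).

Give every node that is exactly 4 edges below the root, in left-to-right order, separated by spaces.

Insert W: tree is empty, so W becomes the root.
Insert U: U < W → go left. Place as left child of W.
Insert X: X > W → go right. Place as right child of W.
Insert C: C < W → go left; C < U → go left. Place as left child of U.
Insert M: M < W → go left; M < U → go left; M > C → go right. Place as right child of C.
Insert R: R < W → go left; R < U → go left; R > C → go right; R > M → go right. Place as right child of M.
Insert J: J < W → go left; J < U → go left; J > C → go right; J < M → go left. Place as left child of M.
Insert P: P < W → go left; P < U → go left; P > C → go right; P > M → go right; P < R → go left. Place as left child of R.
Insert Z: Z > W → go right; Z > X → go right. Place as right child of X.
Insert O: O < W → go left; O < U → go left; O > C → go right; O > M → go right; O < R → go left; O < P → go left. Place as left child of P.
Insert B: B < W → go left; B < U → go left; B < C → go left. Place as left child of C.
Insert L: L < W → go left; L < U → go left; L > C → go right; L < M → go left; L > J → go right. Place as right child of J.
Insert Y: Y > W → go right; Y > X → go right; Y < Z → go left. Place as left child of Z.
Insert I: I < W → go left; I < U → go left; I > C → go right; I < M → go left; I < J → go left. Place as left child of J.
Insert V: V < W → go left; V > U → go right. Place as right child of U.
Insert A: A < W → go left; A < U → go left; A < C → go left; A < B → go left. Place as left child of B.

A J R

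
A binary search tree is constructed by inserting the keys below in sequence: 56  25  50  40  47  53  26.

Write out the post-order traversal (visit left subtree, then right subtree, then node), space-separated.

Insert 56: tree is empty, so 56 becomes the root.
Insert 25: 25 < 56 → go left. Place as left child of 56.
Insert 50: 50 < 56 → go left; 50 > 25 → go right. Place as right child of 25.
Insert 40: 40 < 56 → go left; 40 > 25 → go right; 40 < 50 → go left. Place as left child of 50.
Insert 47: 47 < 56 → go left; 47 > 25 → go right; 47 < 50 → go left; 47 > 40 → go right. Place as right child of 40.
Insert 53: 53 < 56 → go left; 53 > 25 → go right; 53 > 50 → go right. Place as right child of 50.
Insert 26: 26 < 56 → go left; 26 > 25 → go right; 26 < 50 → go left; 26 < 40 → go left. Place as left child of 40.

26 47 40 53 50 25 56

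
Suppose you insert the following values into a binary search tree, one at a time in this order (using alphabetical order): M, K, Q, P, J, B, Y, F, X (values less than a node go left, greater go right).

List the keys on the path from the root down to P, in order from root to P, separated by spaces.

M Q P

Resulting structure (node: left, right):
  M: L=K, R=Q
  K: L=J, R=–
  Q: L=P, R=Y
  P: L=–, R=–
  J: L=B, R=–
  B: L=–, R=F
  Y: L=X, R=–
  F: L=–, R=–
  X: L=–, R=–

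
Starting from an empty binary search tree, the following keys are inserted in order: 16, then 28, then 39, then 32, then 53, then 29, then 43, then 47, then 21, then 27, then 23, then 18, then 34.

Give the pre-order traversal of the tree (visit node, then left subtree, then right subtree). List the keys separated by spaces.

16 28 21 18 27 23 39 32 29 34 53 43 47

16: root
28: right child of 16 (depth 1)
39: right child of 28 (depth 2)
32: left child of 39 (depth 3)
53: right child of 39 (depth 3)
29: left child of 32 (depth 4)
43: left child of 53 (depth 4)
47: right child of 43 (depth 5)
21: left child of 28 (depth 2)
27: right child of 21 (depth 3)
23: left child of 27 (depth 4)
18: left child of 21 (depth 3)
34: right child of 32 (depth 4)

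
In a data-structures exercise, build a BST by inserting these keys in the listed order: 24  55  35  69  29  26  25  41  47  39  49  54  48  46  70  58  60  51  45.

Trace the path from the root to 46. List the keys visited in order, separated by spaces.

Insert 24: tree is empty, so 24 becomes the root.
Insert 55: 55 > 24 → go right. Place as right child of 24.
Insert 35: 35 > 24 → go right; 35 < 55 → go left. Place as left child of 55.
Insert 69: 69 > 24 → go right; 69 > 55 → go right. Place as right child of 55.
Insert 29: 29 > 24 → go right; 29 < 55 → go left; 29 < 35 → go left. Place as left child of 35.
Insert 26: 26 > 24 → go right; 26 < 55 → go left; 26 < 35 → go left; 26 < 29 → go left. Place as left child of 29.
Insert 25: 25 > 24 → go right; 25 < 55 → go left; 25 < 35 → go left; 25 < 29 → go left; 25 < 26 → go left. Place as left child of 26.
Insert 41: 41 > 24 → go right; 41 < 55 → go left; 41 > 35 → go right. Place as right child of 35.
Insert 47: 47 > 24 → go right; 47 < 55 → go left; 47 > 35 → go right; 47 > 41 → go right. Place as right child of 41.
Insert 39: 39 > 24 → go right; 39 < 55 → go left; 39 > 35 → go right; 39 < 41 → go left. Place as left child of 41.
Insert 49: 49 > 24 → go right; 49 < 55 → go left; 49 > 35 → go right; 49 > 41 → go right; 49 > 47 → go right. Place as right child of 47.
Insert 54: 54 > 24 → go right; 54 < 55 → go left; 54 > 35 → go right; 54 > 41 → go right; 54 > 47 → go right; 54 > 49 → go right. Place as right child of 49.
Insert 48: 48 > 24 → go right; 48 < 55 → go left; 48 > 35 → go right; 48 > 41 → go right; 48 > 47 → go right; 48 < 49 → go left. Place as left child of 49.
Insert 46: 46 > 24 → go right; 46 < 55 → go left; 46 > 35 → go right; 46 > 41 → go right; 46 < 47 → go left. Place as left child of 47.
Insert 70: 70 > 24 → go right; 70 > 55 → go right; 70 > 69 → go right. Place as right child of 69.
Insert 58: 58 > 24 → go right; 58 > 55 → go right; 58 < 69 → go left. Place as left child of 69.
Insert 60: 60 > 24 → go right; 60 > 55 → go right; 60 < 69 → go left; 60 > 58 → go right. Place as right child of 58.
Insert 51: 51 > 24 → go right; 51 < 55 → go left; 51 > 35 → go right; 51 > 41 → go right; 51 > 47 → go right; 51 > 49 → go right; 51 < 54 → go left. Place as left child of 54.
Insert 45: 45 > 24 → go right; 45 < 55 → go left; 45 > 35 → go right; 45 > 41 → go right; 45 < 47 → go left; 45 < 46 → go left. Place as left child of 46.

24 55 35 41 47 46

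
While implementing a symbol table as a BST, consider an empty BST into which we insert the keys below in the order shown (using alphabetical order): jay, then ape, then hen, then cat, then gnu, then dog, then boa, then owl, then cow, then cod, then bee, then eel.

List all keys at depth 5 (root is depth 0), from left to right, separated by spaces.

bee dog

jay: root
ape: left child of jay (depth 1)
hen: right child of ape (depth 2)
cat: left child of hen (depth 3)
gnu: right child of cat (depth 4)
dog: left child of gnu (depth 5)
boa: left child of cat (depth 4)
owl: right child of jay (depth 1)
cow: left child of dog (depth 6)
cod: left child of cow (depth 7)
bee: left child of boa (depth 5)
eel: right child of dog (depth 6)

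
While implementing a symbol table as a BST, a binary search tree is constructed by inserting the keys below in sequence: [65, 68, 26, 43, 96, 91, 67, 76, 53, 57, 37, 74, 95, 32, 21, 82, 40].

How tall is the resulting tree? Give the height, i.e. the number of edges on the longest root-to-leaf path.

Insert 65: tree is empty, so 65 becomes the root.
Insert 68: 68 > 65 → go right. Place as right child of 65.
Insert 26: 26 < 65 → go left. Place as left child of 65.
Insert 43: 43 < 65 → go left; 43 > 26 → go right. Place as right child of 26.
Insert 96: 96 > 65 → go right; 96 > 68 → go right. Place as right child of 68.
Insert 91: 91 > 65 → go right; 91 > 68 → go right; 91 < 96 → go left. Place as left child of 96.
Insert 67: 67 > 65 → go right; 67 < 68 → go left. Place as left child of 68.
Insert 76: 76 > 65 → go right; 76 > 68 → go right; 76 < 96 → go left; 76 < 91 → go left. Place as left child of 91.
Insert 53: 53 < 65 → go left; 53 > 26 → go right; 53 > 43 → go right. Place as right child of 43.
Insert 57: 57 < 65 → go left; 57 > 26 → go right; 57 > 43 → go right; 57 > 53 → go right. Place as right child of 53.
Insert 37: 37 < 65 → go left; 37 > 26 → go right; 37 < 43 → go left. Place as left child of 43.
Insert 74: 74 > 65 → go right; 74 > 68 → go right; 74 < 96 → go left; 74 < 91 → go left; 74 < 76 → go left. Place as left child of 76.
Insert 95: 95 > 65 → go right; 95 > 68 → go right; 95 < 96 → go left; 95 > 91 → go right. Place as right child of 91.
Insert 32: 32 < 65 → go left; 32 > 26 → go right; 32 < 43 → go left; 32 < 37 → go left. Place as left child of 37.
Insert 21: 21 < 65 → go left; 21 < 26 → go left. Place as left child of 26.
Insert 82: 82 > 65 → go right; 82 > 68 → go right; 82 < 96 → go left; 82 < 91 → go left; 82 > 76 → go right. Place as right child of 76.
Insert 40: 40 < 65 → go left; 40 > 26 → go right; 40 < 43 → go left; 40 > 37 → go right. Place as right child of 37.

The deepest node is 74 at depth 5.

5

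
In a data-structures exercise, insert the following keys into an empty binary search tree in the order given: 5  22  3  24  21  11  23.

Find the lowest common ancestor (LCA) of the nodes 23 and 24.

Insert 5: tree is empty, so 5 becomes the root.
Insert 22: 22 > 5 → go right. Place as right child of 5.
Insert 3: 3 < 5 → go left. Place as left child of 5.
Insert 24: 24 > 5 → go right; 24 > 22 → go right. Place as right child of 22.
Insert 21: 21 > 5 → go right; 21 < 22 → go left. Place as left child of 22.
Insert 11: 11 > 5 → go right; 11 < 22 → go left; 11 < 21 → go left. Place as left child of 21.
Insert 23: 23 > 5 → go right; 23 > 22 → go right; 23 < 24 → go left. Place as left child of 24.

Path to 23: 5 → 22 → 24 → 23
Path to 24: 5 → 22 → 24
24 lies on both paths and is an ancestor of the other node.

24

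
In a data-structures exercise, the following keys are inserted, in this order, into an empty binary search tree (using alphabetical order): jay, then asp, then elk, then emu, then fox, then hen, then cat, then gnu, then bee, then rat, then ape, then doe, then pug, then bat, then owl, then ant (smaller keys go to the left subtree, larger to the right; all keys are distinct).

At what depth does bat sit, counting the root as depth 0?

5

jay: root
asp: left child of jay (depth 1)
elk: right child of asp (depth 2)
emu: right child of elk (depth 3)
fox: right child of emu (depth 4)
hen: right child of fox (depth 5)
cat: left child of elk (depth 3)
gnu: left child of hen (depth 6)
bee: left child of cat (depth 4)
rat: right child of jay (depth 1)
ape: left child of asp (depth 2)
doe: right child of cat (depth 4)
pug: left child of rat (depth 2)
bat: left child of bee (depth 5)
owl: left child of pug (depth 3)
ant: left child of ape (depth 3)

Path to bat: jay → asp → elk → cat → bee → bat, which is 5 edges.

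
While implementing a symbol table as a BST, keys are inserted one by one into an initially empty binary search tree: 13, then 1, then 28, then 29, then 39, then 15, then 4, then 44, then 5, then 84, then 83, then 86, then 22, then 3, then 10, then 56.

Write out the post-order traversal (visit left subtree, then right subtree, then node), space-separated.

Insert 13: tree is empty, so 13 becomes the root.
Insert 1: 1 < 13 → go left. Place as left child of 13.
Insert 28: 28 > 13 → go right. Place as right child of 13.
Insert 29: 29 > 13 → go right; 29 > 28 → go right. Place as right child of 28.
Insert 39: 39 > 13 → go right; 39 > 28 → go right; 39 > 29 → go right. Place as right child of 29.
Insert 15: 15 > 13 → go right; 15 < 28 → go left. Place as left child of 28.
Insert 4: 4 < 13 → go left; 4 > 1 → go right. Place as right child of 1.
Insert 44: 44 > 13 → go right; 44 > 28 → go right; 44 > 29 → go right; 44 > 39 → go right. Place as right child of 39.
Insert 5: 5 < 13 → go left; 5 > 1 → go right; 5 > 4 → go right. Place as right child of 4.
Insert 84: 84 > 13 → go right; 84 > 28 → go right; 84 > 29 → go right; 84 > 39 → go right; 84 > 44 → go right. Place as right child of 44.
Insert 83: 83 > 13 → go right; 83 > 28 → go right; 83 > 29 → go right; 83 > 39 → go right; 83 > 44 → go right; 83 < 84 → go left. Place as left child of 84.
Insert 86: 86 > 13 → go right; 86 > 28 → go right; 86 > 29 → go right; 86 > 39 → go right; 86 > 44 → go right; 86 > 84 → go right. Place as right child of 84.
Insert 22: 22 > 13 → go right; 22 < 28 → go left; 22 > 15 → go right. Place as right child of 15.
Insert 3: 3 < 13 → go left; 3 > 1 → go right; 3 < 4 → go left. Place as left child of 4.
Insert 10: 10 < 13 → go left; 10 > 1 → go right; 10 > 4 → go right; 10 > 5 → go right. Place as right child of 5.
Insert 56: 56 > 13 → go right; 56 > 28 → go right; 56 > 29 → go right; 56 > 39 → go right; 56 > 44 → go right; 56 < 84 → go left; 56 < 83 → go left. Place as left child of 83.

3 10 5 4 1 22 15 56 83 86 84 44 39 29 28 13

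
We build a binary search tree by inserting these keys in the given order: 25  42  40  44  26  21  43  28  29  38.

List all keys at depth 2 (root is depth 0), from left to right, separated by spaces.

40 44

25: root
42: right child of 25 (depth 1)
40: left child of 42 (depth 2)
44: right child of 42 (depth 2)
26: left child of 40 (depth 3)
21: left child of 25 (depth 1)
43: left child of 44 (depth 3)
28: right child of 26 (depth 4)
29: right child of 28 (depth 5)
38: right child of 29 (depth 6)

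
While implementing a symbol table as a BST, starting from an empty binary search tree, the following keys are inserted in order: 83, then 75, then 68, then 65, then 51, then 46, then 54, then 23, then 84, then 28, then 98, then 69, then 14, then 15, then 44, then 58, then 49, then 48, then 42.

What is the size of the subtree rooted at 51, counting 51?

Resulting structure (node: left, right):
  83: L=75, R=84
  75: L=68, R=–
  68: L=65, R=69
  65: L=51, R=–
  51: L=46, R=54
  46: L=23, R=49
  54: L=–, R=58
  23: L=14, R=28
  84: L=–, R=98
  28: L=–, R=44
  98: L=–, R=–
  69: L=–, R=–
  14: L=–, R=15
  15: L=–, R=–
  44: L=42, R=–
  58: L=–, R=–
  49: L=48, R=–
  48: L=–, R=–
  42: L=–, R=–

Subtree rooted at 51 contains: 51, 46, 23, 14, 15, 28, 44, 42, 49, 48, 54, 58 — 12 nodes.

12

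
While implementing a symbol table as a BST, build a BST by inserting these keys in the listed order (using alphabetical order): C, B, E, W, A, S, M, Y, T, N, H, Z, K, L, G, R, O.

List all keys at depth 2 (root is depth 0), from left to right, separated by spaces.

C: root
B: left child of C (depth 1)
E: right child of C (depth 1)
W: right child of E (depth 2)
A: left child of B (depth 2)
S: left child of W (depth 3)
M: left child of S (depth 4)
Y: right child of W (depth 3)
T: right child of S (depth 4)
N: right child of M (depth 5)
H: left child of M (depth 5)
Z: right child of Y (depth 4)
K: right child of H (depth 6)
L: right child of K (depth 7)
G: left child of H (depth 6)
R: right child of N (depth 6)
O: left child of R (depth 7)

A W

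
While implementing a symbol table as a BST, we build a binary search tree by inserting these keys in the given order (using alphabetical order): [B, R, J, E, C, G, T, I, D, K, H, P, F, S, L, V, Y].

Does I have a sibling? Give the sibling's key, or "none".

Insert B: tree is empty, so B becomes the root.
Insert R: R > B → go right. Place as right child of B.
Insert J: J > B → go right; J < R → go left. Place as left child of R.
Insert E: E > B → go right; E < R → go left; E < J → go left. Place as left child of J.
Insert C: C > B → go right; C < R → go left; C < J → go left; C < E → go left. Place as left child of E.
Insert G: G > B → go right; G < R → go left; G < J → go left; G > E → go right. Place as right child of E.
Insert T: T > B → go right; T > R → go right. Place as right child of R.
Insert I: I > B → go right; I < R → go left; I < J → go left; I > E → go right; I > G → go right. Place as right child of G.
Insert D: D > B → go right; D < R → go left; D < J → go left; D < E → go left; D > C → go right. Place as right child of C.
Insert K: K > B → go right; K < R → go left; K > J → go right. Place as right child of J.
Insert H: H > B → go right; H < R → go left; H < J → go left; H > E → go right; H > G → go right; H < I → go left. Place as left child of I.
Insert P: P > B → go right; P < R → go left; P > J → go right; P > K → go right. Place as right child of K.
Insert F: F > B → go right; F < R → go left; F < J → go left; F > E → go right; F < G → go left. Place as left child of G.
Insert S: S > B → go right; S > R → go right; S < T → go left. Place as left child of T.
Insert L: L > B → go right; L < R → go left; L > J → go right; L > K → go right; L < P → go left. Place as left child of P.
Insert V: V > B → go right; V > R → go right; V > T → go right. Place as right child of T.
Insert Y: Y > B → go right; Y > R → go right; Y > T → go right; Y > V → go right. Place as right child of V.

I's parent is G; the other child of G is F.

F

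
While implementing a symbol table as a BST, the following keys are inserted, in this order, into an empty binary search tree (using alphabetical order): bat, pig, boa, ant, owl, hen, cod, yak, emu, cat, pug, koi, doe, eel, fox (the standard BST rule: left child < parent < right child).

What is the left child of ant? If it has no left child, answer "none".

none

bat: root
pig: right child of bat (depth 1)
boa: left child of pig (depth 2)
ant: left child of bat (depth 1)
owl: right child of boa (depth 3)
hen: left child of owl (depth 4)
cod: left child of hen (depth 5)
yak: right child of pig (depth 2)
emu: right child of cod (depth 6)
cat: left child of cod (depth 6)
pug: left child of yak (depth 3)
koi: right child of hen (depth 5)
doe: left child of emu (depth 7)
eel: right child of doe (depth 8)
fox: right child of emu (depth 7)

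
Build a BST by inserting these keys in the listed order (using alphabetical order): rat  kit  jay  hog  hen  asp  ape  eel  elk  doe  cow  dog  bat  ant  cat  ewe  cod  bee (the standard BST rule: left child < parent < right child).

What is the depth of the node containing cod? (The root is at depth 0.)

Resulting structure (node: left, right):
  rat: L=kit, R=–
  kit: L=jay, R=–
  jay: L=hog, R=–
  hog: L=hen, R=–
  hen: L=asp, R=–
  asp: L=ape, R=eel
  ape: L=ant, R=–
  eel: L=doe, R=elk
  elk: L=–, R=ewe
  doe: L=cow, R=dog
  cow: L=bat, R=–
  dog: L=–, R=–
  bat: L=–, R=cat
  ant: L=–, R=–
  cat: L=bee, R=cod
  ewe: L=–, R=–
  cod: L=–, R=–
  bee: L=–, R=–

Path to cod: rat → kit → jay → hog → hen → asp → eel → doe → cow → bat → cat → cod, which is 11 edges.

11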